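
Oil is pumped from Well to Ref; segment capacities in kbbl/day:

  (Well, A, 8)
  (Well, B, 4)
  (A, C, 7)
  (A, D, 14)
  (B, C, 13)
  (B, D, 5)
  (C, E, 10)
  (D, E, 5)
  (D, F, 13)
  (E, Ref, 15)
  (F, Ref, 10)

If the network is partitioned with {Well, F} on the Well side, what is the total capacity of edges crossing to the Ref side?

Edges leaving {Well, F}: Well→A (8), Well→B (4), F→Ref (10).
Cut capacity = 8 + 4 + 10 = 22.

22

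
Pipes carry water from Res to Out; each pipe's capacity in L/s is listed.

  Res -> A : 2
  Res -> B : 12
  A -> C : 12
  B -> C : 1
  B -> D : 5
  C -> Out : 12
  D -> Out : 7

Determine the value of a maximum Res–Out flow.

Augment Res→A→C→Out: bottleneck 2, flow now 2.
Augment Res→B→C→Out: bottleneck 1, flow now 3.
Augment Res→B→D→Out: bottleneck 5, flow now 8.
No augmenting path remains; maximum flow = 8.
In the residual graph, reachable from Res: {Res, B}.
Min-cut edges: Res→A (2), B→C (1), B→D (5); capacity 2 + 1 + 5 = 8.
This cut is saturated, so no flow can exceed 8.

8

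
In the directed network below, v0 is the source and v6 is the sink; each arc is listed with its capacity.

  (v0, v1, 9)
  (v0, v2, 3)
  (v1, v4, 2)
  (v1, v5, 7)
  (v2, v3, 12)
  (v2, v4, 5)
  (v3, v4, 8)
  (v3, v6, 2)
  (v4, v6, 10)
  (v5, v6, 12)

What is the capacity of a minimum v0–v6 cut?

Augment v0→v1→v4→v6: bottleneck 2, flow now 2.
Augment v0→v1→v5→v6: bottleneck 7, flow now 9.
Augment v0→v2→v3→v6: bottleneck 2, flow now 11.
Augment v0→v2→v4→v6: bottleneck 1, flow now 12.
No augmenting path remains; maximum flow = 12.
By max-flow min-cut, the minimum cut capacity equals the max flow.
In the residual graph, reachable from v0: {v0}.
Min-cut edges: v0→v1 (9), v0→v2 (3); capacity 9 + 3 = 12.

12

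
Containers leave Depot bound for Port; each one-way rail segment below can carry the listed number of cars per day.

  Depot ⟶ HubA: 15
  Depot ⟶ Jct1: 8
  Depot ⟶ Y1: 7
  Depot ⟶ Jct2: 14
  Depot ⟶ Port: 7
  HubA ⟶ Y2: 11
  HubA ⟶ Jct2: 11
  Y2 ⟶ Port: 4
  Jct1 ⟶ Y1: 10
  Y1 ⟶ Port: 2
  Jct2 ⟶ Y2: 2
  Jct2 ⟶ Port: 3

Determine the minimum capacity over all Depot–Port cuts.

16

Augment Depot→Port: bottleneck 7, flow now 7.
Augment Depot→Y1→Port: bottleneck 2, flow now 9.
Augment Depot→Jct2→Port: bottleneck 3, flow now 12.
Augment Depot→HubA→Y2→Port: bottleneck 4, flow now 16.
No augmenting path remains; maximum flow = 16.
By max-flow min-cut, the minimum cut capacity equals the max flow.
In the residual graph, reachable from Depot: {Depot, HubA, Y2, Jct1, Y1, Jct2}.
Min-cut edges: Depot→Port (7), Y2→Port (4), Y1→Port (2), Jct2→Port (3); capacity 7 + 4 + 2 + 3 = 16.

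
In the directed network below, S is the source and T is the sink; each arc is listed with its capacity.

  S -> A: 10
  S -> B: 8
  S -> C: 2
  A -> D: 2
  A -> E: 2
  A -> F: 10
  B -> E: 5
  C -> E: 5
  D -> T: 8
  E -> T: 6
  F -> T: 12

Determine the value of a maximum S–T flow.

Augment S→A→D→T: bottleneck 2, flow now 2.
Augment S→A→E→T: bottleneck 2, flow now 4.
Augment S→A→F→T: bottleneck 6, flow now 10.
Augment S→B→E→T: bottleneck 4, flow now 14.
Augment S→B→E→A→F→T: bottleneck 1, flow now 15. (uses reverse residual edge)
Augment S→C→E→A→F→T: bottleneck 1, flow now 16. (uses reverse residual edge)
No augmenting path remains; maximum flow = 16.
In the residual graph, reachable from S: {S, B, C, E}.
Min-cut edges: S→A (10), E→T (6); capacity 10 + 6 = 16.
This cut is saturated, so no flow can exceed 16.

16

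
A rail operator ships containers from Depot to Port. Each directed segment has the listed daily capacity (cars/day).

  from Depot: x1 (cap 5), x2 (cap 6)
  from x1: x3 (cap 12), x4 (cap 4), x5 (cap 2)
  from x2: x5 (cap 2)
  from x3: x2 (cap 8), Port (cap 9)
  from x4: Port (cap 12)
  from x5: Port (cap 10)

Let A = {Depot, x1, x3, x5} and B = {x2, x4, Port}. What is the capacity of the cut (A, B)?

37

Edges leaving {Depot, x1, x3, x5}: Depot→x2 (6), x1→x4 (4), x3→x2 (8), x3→Port (9), x5→Port (10).
Cut capacity = 6 + 4 + 8 + 9 + 10 = 37.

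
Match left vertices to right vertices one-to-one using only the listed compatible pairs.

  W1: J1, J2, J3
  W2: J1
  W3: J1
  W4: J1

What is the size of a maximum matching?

Unit-capacity flow: source→left, listed edges, right→sink; max matching = max flow.
Augmenting path W1→J1 (+1); matched 1.
Augmenting path W2→J1→W1→J2 (+1); matched 2.
No augmenting path remains; maximum matching = 2.
König certificate: {W1, J1} is a vertex cover of size 2 (every listed pair touches it), so no matching can be larger.

2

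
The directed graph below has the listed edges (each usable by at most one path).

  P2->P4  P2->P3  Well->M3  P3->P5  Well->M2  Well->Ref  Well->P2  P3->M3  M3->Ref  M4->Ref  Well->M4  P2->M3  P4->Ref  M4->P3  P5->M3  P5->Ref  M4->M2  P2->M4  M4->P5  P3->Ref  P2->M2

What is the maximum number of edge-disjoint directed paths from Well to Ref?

Assign every edge capacity 1; by Menger, the answer equals the max flow.
Path Well→Ref (+1); total 1.
Path Well→M4→Ref (+1); total 2.
Path Well→M3→Ref (+1); total 3.
Path Well→P2→P3→Ref (+1); total 4.
No residual Well→Ref path; max flow = 4.
Certifying cut of size 4: {Well→M3, Well→M4, Well→P2, Well→Ref}.

4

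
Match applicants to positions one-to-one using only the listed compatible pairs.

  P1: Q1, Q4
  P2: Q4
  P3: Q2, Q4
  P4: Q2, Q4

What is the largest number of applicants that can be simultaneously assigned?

Unit-capacity flow: source→left, listed edges, right→sink; max matching = max flow.
Augmenting path P1→Q1 (+1); matched 1.
Augmenting path P2→Q4 (+1); matched 2.
Augmenting path P3→Q2 (+1); matched 3.
No augmenting path remains; maximum matching = 3.
König certificate: {P1, Q2, Q4} is a vertex cover of size 3 (every listed pair touches it), so no matching can be larger.

3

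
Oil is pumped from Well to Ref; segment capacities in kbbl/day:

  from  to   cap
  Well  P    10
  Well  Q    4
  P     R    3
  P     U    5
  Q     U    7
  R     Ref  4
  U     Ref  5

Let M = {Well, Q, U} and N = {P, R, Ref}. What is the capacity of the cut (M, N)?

15

Edges leaving {Well, Q, U}: Well→P (10), U→Ref (5).
Cut capacity = 10 + 5 = 15.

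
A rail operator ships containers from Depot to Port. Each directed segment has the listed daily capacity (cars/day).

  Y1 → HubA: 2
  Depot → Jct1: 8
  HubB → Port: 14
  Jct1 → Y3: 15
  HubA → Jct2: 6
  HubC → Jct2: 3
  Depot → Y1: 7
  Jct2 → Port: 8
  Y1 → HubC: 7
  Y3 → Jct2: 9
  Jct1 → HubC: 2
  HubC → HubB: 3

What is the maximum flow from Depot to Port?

Augment Depot→Y1→HubC→HubB→Port: bottleneck 3, flow now 3.
Augment Depot→Y1→HubC→Jct2→Port: bottleneck 3, flow now 6.
Augment Depot→Y1→HubA→Jct2→Port: bottleneck 1, flow now 7.
Augment Depot→Jct1→Y3→Jct2→Port: bottleneck 4, flow now 11.
No augmenting path remains; maximum flow = 11.
In the residual graph, reachable from Depot: {Depot, Y1, Jct1, Y3, HubC, HubA, Jct2}.
Min-cut edges: HubC→HubB (3), Jct2→Port (8); capacity 3 + 8 = 11.
This cut is saturated, so no flow can exceed 11.

11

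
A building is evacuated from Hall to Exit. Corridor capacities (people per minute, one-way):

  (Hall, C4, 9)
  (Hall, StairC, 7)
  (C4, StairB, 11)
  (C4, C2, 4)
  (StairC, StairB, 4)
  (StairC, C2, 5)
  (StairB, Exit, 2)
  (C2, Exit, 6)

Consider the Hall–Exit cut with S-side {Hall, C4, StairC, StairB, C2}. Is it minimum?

Given cut capacity: 2 + 6 = 8.
Augment Hall→C4→StairB→Exit: bottleneck 2, flow now 2.
Augment Hall→C4→C2→Exit: bottleneck 4, flow now 6.
Augment Hall→StairC→C2→Exit: bottleneck 2, flow now 8.
No augmenting path remains; maximum flow = 8.
Cut capacity 8 equals the max flow, so it is a minimum cut.

Yes — it is a minimum cut (capacity 8).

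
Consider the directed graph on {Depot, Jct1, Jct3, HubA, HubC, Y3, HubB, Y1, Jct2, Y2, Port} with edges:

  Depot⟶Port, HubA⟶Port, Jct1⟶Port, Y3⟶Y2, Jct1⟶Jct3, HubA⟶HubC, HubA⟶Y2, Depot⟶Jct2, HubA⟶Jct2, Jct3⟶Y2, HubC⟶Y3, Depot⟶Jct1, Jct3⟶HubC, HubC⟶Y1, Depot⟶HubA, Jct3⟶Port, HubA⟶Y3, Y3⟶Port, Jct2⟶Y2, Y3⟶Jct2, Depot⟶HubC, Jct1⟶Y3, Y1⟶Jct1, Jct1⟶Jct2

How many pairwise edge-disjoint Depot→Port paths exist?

Assign every edge capacity 1; by Menger, the answer equals the max flow.
Path Depot→Port (+1); total 1.
Path Depot→Jct1→Port (+1); total 2.
Path Depot→HubA→Port (+1); total 3.
Path Depot→HubC→Y3→Port (+1); total 4.
No residual Depot→Port path; max flow = 4.
Certifying cut of size 4: {Depot→HubA, Depot→HubC, Depot→Jct1, Depot→Port}.

4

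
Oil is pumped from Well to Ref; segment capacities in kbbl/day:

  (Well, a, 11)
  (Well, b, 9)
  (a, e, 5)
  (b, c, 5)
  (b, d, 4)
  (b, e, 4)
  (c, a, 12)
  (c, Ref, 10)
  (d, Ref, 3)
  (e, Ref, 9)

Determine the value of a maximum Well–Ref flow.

14

Augment Well→a→e→Ref: bottleneck 5, flow now 5.
Augment Well→b→c→Ref: bottleneck 5, flow now 10.
Augment Well→b→d→Ref: bottleneck 3, flow now 13.
Augment Well→b→e→Ref: bottleneck 1, flow now 14.
No augmenting path remains; maximum flow = 14.
In the residual graph, reachable from Well: {Well, a}.
Min-cut edges: Well→b (9), a→e (5); capacity 9 + 5 = 14.
This cut is saturated, so no flow can exceed 14.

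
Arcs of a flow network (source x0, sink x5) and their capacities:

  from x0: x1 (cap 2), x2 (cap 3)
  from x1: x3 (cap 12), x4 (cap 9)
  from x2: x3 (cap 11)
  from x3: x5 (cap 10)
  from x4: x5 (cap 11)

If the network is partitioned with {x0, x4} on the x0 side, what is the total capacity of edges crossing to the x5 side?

16

Edges leaving {x0, x4}: x0→x1 (2), x0→x2 (3), x4→x5 (11).
Cut capacity = 2 + 3 + 11 = 16.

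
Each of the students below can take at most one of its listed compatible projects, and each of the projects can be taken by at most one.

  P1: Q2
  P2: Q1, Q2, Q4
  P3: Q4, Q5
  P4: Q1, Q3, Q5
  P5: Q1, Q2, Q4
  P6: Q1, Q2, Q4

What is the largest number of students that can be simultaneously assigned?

Unit-capacity flow: source→left, listed edges, right→sink; max matching = max flow.
Augmenting path P1→Q2 (+1); matched 1.
Augmenting path P2→Q1 (+1); matched 2.
Augmenting path P3→Q4 (+1); matched 3.
Augmenting path P4→Q3 (+1); matched 4.
Augmenting path P5→Q4→P3→Q5 (+1); matched 5.
No augmenting path remains; maximum matching = 5.
König certificate: {P3, P4, Q1, Q2, Q4} is a vertex cover of size 5 (every listed pair touches it), so no matching can be larger.

5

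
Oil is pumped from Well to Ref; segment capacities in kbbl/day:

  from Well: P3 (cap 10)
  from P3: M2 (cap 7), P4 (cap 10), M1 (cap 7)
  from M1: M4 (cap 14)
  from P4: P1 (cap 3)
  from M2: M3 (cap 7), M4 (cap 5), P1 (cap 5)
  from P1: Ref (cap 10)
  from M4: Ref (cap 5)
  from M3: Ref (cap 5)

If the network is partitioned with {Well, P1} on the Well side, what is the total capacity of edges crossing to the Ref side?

20

Edges leaving {Well, P1}: Well→P3 (10), P1→Ref (10).
Cut capacity = 10 + 10 = 20.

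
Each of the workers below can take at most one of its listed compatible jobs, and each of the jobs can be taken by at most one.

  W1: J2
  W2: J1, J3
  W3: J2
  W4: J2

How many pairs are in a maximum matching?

Unit-capacity flow: source→left, listed edges, right→sink; max matching = max flow.
Augmenting path W1→J2 (+1); matched 1.
Augmenting path W2→J1 (+1); matched 2.
No augmenting path remains; maximum matching = 2.
König certificate: {W2, J2} is a vertex cover of size 2 (every listed pair touches it), so no matching can be larger.

2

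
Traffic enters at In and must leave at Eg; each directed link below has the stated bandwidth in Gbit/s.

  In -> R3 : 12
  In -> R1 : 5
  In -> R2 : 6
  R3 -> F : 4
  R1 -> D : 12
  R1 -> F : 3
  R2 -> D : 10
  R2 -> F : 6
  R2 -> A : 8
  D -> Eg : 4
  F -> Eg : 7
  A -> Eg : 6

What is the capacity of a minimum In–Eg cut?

15

Augment In→R3→F→Eg: bottleneck 4, flow now 4.
Augment In→R1→D→Eg: bottleneck 4, flow now 8.
Augment In→R1→F→Eg: bottleneck 1, flow now 9.
Augment In→R2→F→Eg: bottleneck 2, flow now 11.
Augment In→R2→A→Eg: bottleneck 4, flow now 15.
No augmenting path remains; maximum flow = 15.
By max-flow min-cut, the minimum cut capacity equals the max flow.
In the residual graph, reachable from In: {In, R3}.
Min-cut edges: In→R1 (5), In→R2 (6), R3→F (4); capacity 5 + 6 + 4 = 15.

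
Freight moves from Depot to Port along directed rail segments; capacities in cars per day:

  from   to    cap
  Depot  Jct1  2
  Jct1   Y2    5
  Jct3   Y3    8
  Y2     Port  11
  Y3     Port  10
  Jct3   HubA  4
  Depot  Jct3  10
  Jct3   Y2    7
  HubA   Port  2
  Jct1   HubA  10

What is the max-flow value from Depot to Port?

Augment Depot→Jct3→HubA→Port: bottleneck 2, flow now 2.
Augment Depot→Jct3→Y2→Port: bottleneck 7, flow now 9.
Augment Depot→Jct3→Y3→Port: bottleneck 1, flow now 10.
Augment Depot→Jct1→Y2→Port: bottleneck 2, flow now 12.
No augmenting path remains; maximum flow = 12.
In the residual graph, reachable from Depot: {Depot}.
Min-cut edges: Depot→Jct3 (10), Depot→Jct1 (2); capacity 10 + 2 = 12.
This cut is saturated, so no flow can exceed 12.

12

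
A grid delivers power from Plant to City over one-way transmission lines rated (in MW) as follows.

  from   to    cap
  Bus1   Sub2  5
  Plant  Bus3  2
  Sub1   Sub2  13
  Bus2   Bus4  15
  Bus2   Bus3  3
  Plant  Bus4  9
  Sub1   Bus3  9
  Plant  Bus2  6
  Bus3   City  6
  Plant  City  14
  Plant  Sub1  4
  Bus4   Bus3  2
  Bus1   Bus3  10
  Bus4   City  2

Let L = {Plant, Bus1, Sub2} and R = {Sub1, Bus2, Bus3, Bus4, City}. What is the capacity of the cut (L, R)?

Edges leaving {Plant, Bus1, Sub2}: Plant→Sub1 (4), Plant→Bus2 (6), Plant→Bus3 (2), Plant→Bus4 (9), Plant→City (14), Bus1→Bus3 (10).
Cut capacity = 4 + 6 + 2 + 9 + 14 + 10 = 45.

45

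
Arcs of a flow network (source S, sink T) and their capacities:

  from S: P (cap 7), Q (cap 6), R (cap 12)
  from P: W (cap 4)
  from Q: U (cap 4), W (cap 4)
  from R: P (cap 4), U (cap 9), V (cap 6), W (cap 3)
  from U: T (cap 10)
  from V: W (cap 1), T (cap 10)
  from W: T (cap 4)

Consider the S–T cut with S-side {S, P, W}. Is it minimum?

No — its capacity is 22, but the minimum cut has capacity 20.

Given cut capacity: 6 + 12 + 4 = 22.
Augment S→P→W→T: bottleneck 4, flow now 4.
Augment S→Q→U→T: bottleneck 4, flow now 8.
Augment S→R→U→T: bottleneck 6, flow now 14.
Augment S→R→V→T: bottleneck 6, flow now 20.
No augmenting path remains; maximum flow = 20.
In the residual graph, reachable from S: {S, P, Q, W}.
Min-cut edges: S→R (12), Q→U (4), W→T (4); capacity 12 + 4 + 4 = 20.
Cut capacity 22 exceeds the max flow 20, so it is not minimum.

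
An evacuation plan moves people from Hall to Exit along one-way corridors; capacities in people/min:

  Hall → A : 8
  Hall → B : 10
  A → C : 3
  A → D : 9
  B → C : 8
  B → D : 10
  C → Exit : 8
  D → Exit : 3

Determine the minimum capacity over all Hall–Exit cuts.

Augment Hall→A→C→Exit: bottleneck 3, flow now 3.
Augment Hall→A→D→Exit: bottleneck 3, flow now 6.
Augment Hall→B→C→Exit: bottleneck 5, flow now 11.
No augmenting path remains; maximum flow = 11.
By max-flow min-cut, the minimum cut capacity equals the max flow.
In the residual graph, reachable from Hall: {Hall, A, B, C, D}.
Min-cut edges: C→Exit (8), D→Exit (3); capacity 8 + 3 = 11.

11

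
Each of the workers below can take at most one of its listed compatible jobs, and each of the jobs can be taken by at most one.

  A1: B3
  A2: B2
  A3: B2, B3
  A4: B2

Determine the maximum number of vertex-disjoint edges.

2

Unit-capacity flow: source→left, listed edges, right→sink; max matching = max flow.
Augmenting path A1→B3 (+1); matched 1.
Augmenting path A2→B2 (+1); matched 2.
No augmenting path remains; maximum matching = 2.
König certificate: {B2, B3} is a vertex cover of size 2 (every listed pair touches it), so no matching can be larger.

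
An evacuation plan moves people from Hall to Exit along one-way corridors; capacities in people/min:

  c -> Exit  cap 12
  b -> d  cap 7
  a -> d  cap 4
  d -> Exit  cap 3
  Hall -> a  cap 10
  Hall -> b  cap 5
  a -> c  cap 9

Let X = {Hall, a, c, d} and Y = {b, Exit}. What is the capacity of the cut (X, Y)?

Edges leaving {Hall, a, c, d}: Hall→b (5), c→Exit (12), d→Exit (3).
Cut capacity = 5 + 12 + 3 = 20.

20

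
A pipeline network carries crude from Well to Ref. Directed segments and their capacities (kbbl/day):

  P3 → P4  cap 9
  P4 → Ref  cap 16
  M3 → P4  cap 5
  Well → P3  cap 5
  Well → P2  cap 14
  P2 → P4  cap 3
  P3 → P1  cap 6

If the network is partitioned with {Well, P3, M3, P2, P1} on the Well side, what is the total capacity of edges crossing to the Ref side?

Edges leaving {Well, P3, M3, P2, P1}: P3→P4 (9), M3→P4 (5), P2→P4 (3).
Cut capacity = 9 + 5 + 3 = 17.

17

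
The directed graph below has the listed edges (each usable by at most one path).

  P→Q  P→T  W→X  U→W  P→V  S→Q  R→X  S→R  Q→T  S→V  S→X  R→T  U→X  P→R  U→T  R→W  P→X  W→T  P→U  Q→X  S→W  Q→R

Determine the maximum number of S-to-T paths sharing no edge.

3

Assign every edge capacity 1; by Menger, the answer equals the max flow.
Path S→Q→T (+1); total 1.
Path S→R→T (+1); total 2.
Path S→W→T (+1); total 3.
No residual S→T path; max flow = 3.
Certifying cut of size 3: {S→Q, S→R, S→W}.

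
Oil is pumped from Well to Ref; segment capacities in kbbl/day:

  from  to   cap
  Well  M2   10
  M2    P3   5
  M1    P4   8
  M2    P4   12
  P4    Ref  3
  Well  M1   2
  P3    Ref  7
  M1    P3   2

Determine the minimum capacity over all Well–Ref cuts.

Augment Well→M1→P3→Ref: bottleneck 2, flow now 2.
Augment Well→M2→P3→Ref: bottleneck 5, flow now 7.
Augment Well→M2→P4→Ref: bottleneck 3, flow now 10.
No augmenting path remains; maximum flow = 10.
By max-flow min-cut, the minimum cut capacity equals the max flow.
In the residual graph, reachable from Well: {Well, M2, P4}.
Min-cut edges: Well→M1 (2), M2→P3 (5), P4→Ref (3); capacity 2 + 5 + 3 = 10.

10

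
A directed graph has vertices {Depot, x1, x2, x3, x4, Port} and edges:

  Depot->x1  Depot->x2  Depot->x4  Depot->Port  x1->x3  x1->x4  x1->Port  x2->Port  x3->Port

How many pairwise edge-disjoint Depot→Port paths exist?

3

Assign every edge capacity 1; by Menger, the answer equals the max flow.
Path Depot→Port (+1); total 1.
Path Depot→x1→Port (+1); total 2.
Path Depot→x2→Port (+1); total 3.
No residual Depot→Port path; max flow = 3.
Certifying cut of size 3: {Depot→Port, Depot→x1, Depot→x2}.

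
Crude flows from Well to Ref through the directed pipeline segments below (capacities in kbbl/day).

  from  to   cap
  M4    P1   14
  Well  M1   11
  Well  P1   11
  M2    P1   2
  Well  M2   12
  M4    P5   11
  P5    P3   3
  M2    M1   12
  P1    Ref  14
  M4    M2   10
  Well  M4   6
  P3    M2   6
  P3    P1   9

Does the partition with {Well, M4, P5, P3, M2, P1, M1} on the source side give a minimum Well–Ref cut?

Yes — it is a minimum cut (capacity 14).

Given cut capacity: 14 = 14.
Augment Well→P1→Ref: bottleneck 11, flow now 11.
Augment Well→M4→P1→Ref: bottleneck 3, flow now 14.
No augmenting path remains; maximum flow = 14.
Cut capacity 14 equals the max flow, so it is a minimum cut.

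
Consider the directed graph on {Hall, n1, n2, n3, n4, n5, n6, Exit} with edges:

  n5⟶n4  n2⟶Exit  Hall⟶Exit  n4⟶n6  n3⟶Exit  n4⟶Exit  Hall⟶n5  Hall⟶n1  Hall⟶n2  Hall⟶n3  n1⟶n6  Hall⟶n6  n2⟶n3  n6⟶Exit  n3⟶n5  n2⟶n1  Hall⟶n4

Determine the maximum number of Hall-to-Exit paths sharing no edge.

Assign every edge capacity 1; by Menger, the answer equals the max flow.
Path Hall→Exit (+1); total 1.
Path Hall→n2→Exit (+1); total 2.
Path Hall→n3→Exit (+1); total 3.
Path Hall→n4→Exit (+1); total 4.
Path Hall→n6→Exit (+1); total 5.
No residual Hall→Exit path; max flow = 5.
Certifying cut of size 5: {Hall→Exit, Hall→n2, Hall→n3, n4→Exit, n6→Exit}.

5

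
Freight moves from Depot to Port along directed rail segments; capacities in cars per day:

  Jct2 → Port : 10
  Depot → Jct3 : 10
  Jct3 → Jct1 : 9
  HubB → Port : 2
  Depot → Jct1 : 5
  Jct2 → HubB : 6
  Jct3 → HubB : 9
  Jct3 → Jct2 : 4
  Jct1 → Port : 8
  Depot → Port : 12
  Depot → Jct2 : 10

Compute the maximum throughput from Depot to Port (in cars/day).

32

Augment Depot→Port: bottleneck 12, flow now 12.
Augment Depot→Jct1→Port: bottleneck 5, flow now 17.
Augment Depot→Jct2→Port: bottleneck 10, flow now 27.
Augment Depot→Jct3→Jct1→Port: bottleneck 3, flow now 30.
Augment Depot→Jct3→HubB→Port: bottleneck 2, flow now 32.
No augmenting path remains; maximum flow = 32.
In the residual graph, reachable from Depot: {Depot, Jct3, Jct1, Jct2, HubB}.
Min-cut edges: Depot→Port (12), Jct1→Port (8), Jct2→Port (10), HubB→Port (2); capacity 12 + 8 + 10 + 2 = 32.
This cut is saturated, so no flow can exceed 32.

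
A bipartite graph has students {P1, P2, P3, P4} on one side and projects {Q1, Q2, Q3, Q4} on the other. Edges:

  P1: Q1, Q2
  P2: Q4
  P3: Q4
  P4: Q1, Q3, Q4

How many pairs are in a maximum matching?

3

Unit-capacity flow: source→left, listed edges, right→sink; max matching = max flow.
Augmenting path P1→Q1 (+1); matched 1.
Augmenting path P2→Q4 (+1); matched 2.
Augmenting path P4→Q3 (+1); matched 3.
No augmenting path remains; maximum matching = 3.
König certificate: {P1, P4, Q4} is a vertex cover of size 3 (every listed pair touches it), so no matching can be larger.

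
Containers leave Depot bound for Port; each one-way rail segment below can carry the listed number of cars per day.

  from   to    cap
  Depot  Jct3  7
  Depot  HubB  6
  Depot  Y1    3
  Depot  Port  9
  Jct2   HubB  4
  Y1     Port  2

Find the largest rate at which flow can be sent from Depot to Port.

Augment Depot→Port: bottleneck 9, flow now 9.
Augment Depot→Y1→Port: bottleneck 2, flow now 11.
No augmenting path remains; maximum flow = 11.
In the residual graph, reachable from Depot: {Depot, Jct3, HubB, Y1}.
Min-cut edges: Depot→Port (9), Y1→Port (2); capacity 9 + 2 = 11.
This cut is saturated, so no flow can exceed 11.

11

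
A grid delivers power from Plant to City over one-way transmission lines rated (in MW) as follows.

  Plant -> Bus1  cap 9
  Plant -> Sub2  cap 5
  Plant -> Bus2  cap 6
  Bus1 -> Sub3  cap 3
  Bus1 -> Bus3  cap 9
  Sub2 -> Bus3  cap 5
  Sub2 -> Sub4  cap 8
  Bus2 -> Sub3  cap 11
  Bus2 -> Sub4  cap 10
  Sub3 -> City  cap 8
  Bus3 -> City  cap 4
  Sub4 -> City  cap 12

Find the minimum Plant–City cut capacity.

18

Augment Plant→Bus1→Sub3→City: bottleneck 3, flow now 3.
Augment Plant→Bus1→Bus3→City: bottleneck 4, flow now 7.
Augment Plant→Sub2→Sub4→City: bottleneck 5, flow now 12.
Augment Plant→Bus2→Sub3→City: bottleneck 5, flow now 17.
Augment Plant→Bus2→Sub4→City: bottleneck 1, flow now 18.
No augmenting path remains; maximum flow = 18.
By max-flow min-cut, the minimum cut capacity equals the max flow.
In the residual graph, reachable from Plant: {Plant, Bus1, Bus3}.
Min-cut edges: Plant→Sub2 (5), Plant→Bus2 (6), Bus1→Sub3 (3), Bus3→City (4); capacity 5 + 6 + 3 + 4 = 18.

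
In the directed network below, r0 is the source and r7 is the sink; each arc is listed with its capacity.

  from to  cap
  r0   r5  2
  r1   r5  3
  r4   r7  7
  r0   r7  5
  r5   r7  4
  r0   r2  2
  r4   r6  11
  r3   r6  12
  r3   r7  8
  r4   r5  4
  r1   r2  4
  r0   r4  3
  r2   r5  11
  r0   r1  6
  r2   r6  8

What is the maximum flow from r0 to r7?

12

Augment r0→r7: bottleneck 5, flow now 5.
Augment r0→r4→r7: bottleneck 3, flow now 8.
Augment r0→r5→r7: bottleneck 2, flow now 10.
Augment r0→r1→r5→r7: bottleneck 2, flow now 12.
No augmenting path remains; maximum flow = 12.
In the residual graph, reachable from r0: {r0, r1, r2, r5, r6}.
Min-cut edges: r0→r4 (3), r0→r7 (5), r5→r7 (4); capacity 3 + 5 + 4 = 12.
This cut is saturated, so no flow can exceed 12.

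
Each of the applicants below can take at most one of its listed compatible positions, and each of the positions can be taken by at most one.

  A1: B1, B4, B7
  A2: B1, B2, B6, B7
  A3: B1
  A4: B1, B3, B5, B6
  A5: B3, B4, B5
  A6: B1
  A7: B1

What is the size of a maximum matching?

Unit-capacity flow: source→left, listed edges, right→sink; max matching = max flow.
Augmenting path A1→B1 (+1); matched 1.
Augmenting path A2→B2 (+1); matched 2.
Augmenting path A4→B3 (+1); matched 3.
Augmenting path A5→B4 (+1); matched 4.
Augmenting path A3→B1→A1→B7 (+1); matched 5.
No augmenting path remains; maximum matching = 5.
König certificate: {A1, A2, A4, A5, B1} is a vertex cover of size 5 (every listed pair touches it), so no matching can be larger.

5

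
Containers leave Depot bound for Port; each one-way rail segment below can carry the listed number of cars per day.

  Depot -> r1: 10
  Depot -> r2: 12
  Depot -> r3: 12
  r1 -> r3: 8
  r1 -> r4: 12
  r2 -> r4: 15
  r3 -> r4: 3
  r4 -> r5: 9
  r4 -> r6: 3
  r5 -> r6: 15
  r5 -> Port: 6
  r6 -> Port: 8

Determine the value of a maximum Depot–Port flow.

Augment Depot→r1→r4→r5→Port: bottleneck 6, flow now 6.
Augment Depot→r1→r4→r6→Port: bottleneck 3, flow now 9.
Augment Depot→r1→r4→r5→r6→Port: bottleneck 1, flow now 10.
Augment Depot→r2→r4→r5→r6→Port: bottleneck 2, flow now 12.
No augmenting path remains; maximum flow = 12.
In the residual graph, reachable from Depot: {Depot, r1, r2, r3, r4}.
Min-cut edges: r4→r5 (9), r4→r6 (3); capacity 9 + 3 = 12.
This cut is saturated, so no flow can exceed 12.

12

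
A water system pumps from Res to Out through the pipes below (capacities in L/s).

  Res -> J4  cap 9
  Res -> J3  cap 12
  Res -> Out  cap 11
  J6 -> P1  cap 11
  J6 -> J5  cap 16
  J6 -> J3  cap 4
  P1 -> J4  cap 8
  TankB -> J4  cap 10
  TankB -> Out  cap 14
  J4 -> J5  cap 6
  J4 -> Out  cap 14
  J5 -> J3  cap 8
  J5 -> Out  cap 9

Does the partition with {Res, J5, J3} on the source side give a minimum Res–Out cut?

No — its capacity is 29, but the minimum cut has capacity 20.

Given cut capacity: 9 + 11 + 9 = 29.
Augment Res→Out: bottleneck 11, flow now 11.
Augment Res→J4→Out: bottleneck 9, flow now 20.
No augmenting path remains; maximum flow = 20.
In the residual graph, reachable from Res: {Res, J3}.
Min-cut edges: Res→J4 (9), Res→Out (11); capacity 9 + 11 = 20.
Cut capacity 29 exceeds the max flow 20, so it is not minimum.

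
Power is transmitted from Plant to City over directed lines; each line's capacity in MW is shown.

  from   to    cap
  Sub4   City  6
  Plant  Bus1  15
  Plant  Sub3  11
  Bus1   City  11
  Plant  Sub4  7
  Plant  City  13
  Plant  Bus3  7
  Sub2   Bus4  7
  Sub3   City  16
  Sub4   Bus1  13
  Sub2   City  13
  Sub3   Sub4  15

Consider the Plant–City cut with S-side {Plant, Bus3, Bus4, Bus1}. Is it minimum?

Given cut capacity: 11 + 7 + 13 + 11 = 42.
Augment Plant→City: bottleneck 13, flow now 13.
Augment Plant→Sub3→City: bottleneck 11, flow now 24.
Augment Plant→Sub4→City: bottleneck 6, flow now 30.
Augment Plant→Bus1→City: bottleneck 11, flow now 41.
No augmenting path remains; maximum flow = 41.
In the residual graph, reachable from Plant: {Plant, Bus3, Sub4, Bus1}.
Min-cut edges: Plant→Sub3 (11), Plant→City (13), Sub4→City (6), Bus1→City (11); capacity 11 + 13 + 6 + 11 = 41.
Cut capacity 42 exceeds the max flow 41, so it is not minimum.

No — its capacity is 42, but the minimum cut has capacity 41.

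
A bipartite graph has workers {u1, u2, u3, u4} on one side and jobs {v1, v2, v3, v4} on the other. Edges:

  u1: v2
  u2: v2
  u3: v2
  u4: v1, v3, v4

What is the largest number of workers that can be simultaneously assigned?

2

Unit-capacity flow: source→left, listed edges, right→sink; max matching = max flow.
Augmenting path u1→v2 (+1); matched 1.
Augmenting path u4→v1 (+1); matched 2.
No augmenting path remains; maximum matching = 2.
König certificate: {u4, v2} is a vertex cover of size 2 (every listed pair touches it), so no matching can be larger.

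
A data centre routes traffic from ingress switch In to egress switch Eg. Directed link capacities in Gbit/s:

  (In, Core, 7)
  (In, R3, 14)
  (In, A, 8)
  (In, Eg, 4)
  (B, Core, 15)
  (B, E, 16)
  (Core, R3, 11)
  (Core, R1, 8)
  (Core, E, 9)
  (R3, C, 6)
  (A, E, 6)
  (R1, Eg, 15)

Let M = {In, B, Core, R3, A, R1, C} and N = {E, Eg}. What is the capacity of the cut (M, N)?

Edges leaving {In, B, Core, R3, A, R1, C}: In→Eg (4), B→E (16), Core→E (9), A→E (6), R1→Eg (15).
Cut capacity = 4 + 16 + 9 + 6 + 15 = 50.

50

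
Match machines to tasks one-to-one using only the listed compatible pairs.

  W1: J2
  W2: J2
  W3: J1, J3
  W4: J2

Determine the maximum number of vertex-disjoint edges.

2

Unit-capacity flow: source→left, listed edges, right→sink; max matching = max flow.
Augmenting path W1→J2 (+1); matched 1.
Augmenting path W3→J1 (+1); matched 2.
No augmenting path remains; maximum matching = 2.
König certificate: {W3, J2} is a vertex cover of size 2 (every listed pair touches it), so no matching can be larger.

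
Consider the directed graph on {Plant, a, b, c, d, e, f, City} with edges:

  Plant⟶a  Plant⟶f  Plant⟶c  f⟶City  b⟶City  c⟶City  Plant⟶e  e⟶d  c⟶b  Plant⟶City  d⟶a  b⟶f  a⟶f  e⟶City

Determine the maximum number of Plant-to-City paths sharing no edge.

Assign every edge capacity 1; by Menger, the answer equals the max flow.
Path Plant→City (+1); total 1.
Path Plant→c→City (+1); total 2.
Path Plant→e→City (+1); total 3.
Path Plant→f→City (+1); total 4.
No residual Plant→City path; max flow = 4.
Certifying cut of size 4: {Plant→City, Plant→c, Plant→e, f→City}.

4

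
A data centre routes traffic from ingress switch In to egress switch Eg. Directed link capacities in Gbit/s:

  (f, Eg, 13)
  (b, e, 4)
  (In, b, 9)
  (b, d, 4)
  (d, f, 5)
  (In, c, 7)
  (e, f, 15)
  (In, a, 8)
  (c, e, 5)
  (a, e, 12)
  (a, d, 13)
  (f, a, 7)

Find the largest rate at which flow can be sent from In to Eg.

Augment In→a→d→f→Eg: bottleneck 5, flow now 5.
Augment In→a→e→f→Eg: bottleneck 3, flow now 8.
Augment In→b→e→f→Eg: bottleneck 4, flow now 12.
Augment In→c→e→f→Eg: bottleneck 1, flow now 13.
No augmenting path remains; maximum flow = 13.
In the residual graph, reachable from In: {In, a, b, c, d, e, f}.
Min-cut edges: f→Eg (13); capacity 13 = 13.
This cut is saturated, so no flow can exceed 13.

13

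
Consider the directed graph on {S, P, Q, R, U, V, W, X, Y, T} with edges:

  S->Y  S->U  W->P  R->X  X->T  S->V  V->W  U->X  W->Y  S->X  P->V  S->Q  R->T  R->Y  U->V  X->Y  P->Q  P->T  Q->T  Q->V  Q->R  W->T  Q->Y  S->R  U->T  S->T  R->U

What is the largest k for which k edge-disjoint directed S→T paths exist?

Assign every edge capacity 1; by Menger, the answer equals the max flow.
Path S→T (+1); total 1.
Path S→Q→T (+1); total 2.
Path S→R→T (+1); total 3.
Path S→U→T (+1); total 4.
Path S→X→T (+1); total 5.
Path S→V→W→T (+1); total 6.
No residual S→T path; max flow = 6.
Certifying cut of size 6: {S→Q, S→R, S→T, S→U, S→V, S→X}.

6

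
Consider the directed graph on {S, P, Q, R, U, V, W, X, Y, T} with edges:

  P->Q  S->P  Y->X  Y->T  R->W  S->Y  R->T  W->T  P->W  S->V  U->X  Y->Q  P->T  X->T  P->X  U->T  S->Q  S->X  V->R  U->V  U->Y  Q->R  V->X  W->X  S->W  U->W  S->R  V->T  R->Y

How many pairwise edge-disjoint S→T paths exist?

Assign every edge capacity 1; by Menger, the answer equals the max flow.
Path S→P→T (+1); total 1.
Path S→R→T (+1); total 2.
Path S→V→T (+1); total 3.
Path S→W→T (+1); total 4.
Path S→X→T (+1); total 5.
Path S→Y→T (+1); total 6.
No residual S→T path; max flow = 6.
Certifying cut of size 6: {R→T, S→P, S→V, W→T, X→T, Y→T}.

6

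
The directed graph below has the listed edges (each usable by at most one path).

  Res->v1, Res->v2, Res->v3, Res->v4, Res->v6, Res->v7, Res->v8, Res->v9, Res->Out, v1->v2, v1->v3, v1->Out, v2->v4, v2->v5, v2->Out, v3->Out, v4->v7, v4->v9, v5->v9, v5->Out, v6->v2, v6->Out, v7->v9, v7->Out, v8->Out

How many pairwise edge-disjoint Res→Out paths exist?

Assign every edge capacity 1; by Menger, the answer equals the max flow.
Path Res→Out (+1); total 1.
Path Res→v1→Out (+1); total 2.
Path Res→v2→Out (+1); total 3.
Path Res→v3→Out (+1); total 4.
Path Res→v6→Out (+1); total 5.
Path Res→v7→Out (+1); total 6.
Path Res→v8→Out (+1); total 7.
No residual Res→Out path; max flow = 7.
Certifying cut of size 7: {Res→Out, Res→v1, Res→v2, Res→v3, Res→v6, Res→v8, v7→Out}.

7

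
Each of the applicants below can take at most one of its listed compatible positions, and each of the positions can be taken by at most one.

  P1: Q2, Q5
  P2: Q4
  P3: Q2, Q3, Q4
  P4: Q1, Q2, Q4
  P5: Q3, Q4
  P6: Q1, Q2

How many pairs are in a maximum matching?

5

Unit-capacity flow: source→left, listed edges, right→sink; max matching = max flow.
Augmenting path P1→Q2 (+1); matched 1.
Augmenting path P2→Q4 (+1); matched 2.
Augmenting path P3→Q3 (+1); matched 3.
Augmenting path P4→Q1 (+1); matched 4.
Augmenting path P6→Q2→P1→Q5 (+1); matched 5.
No augmenting path remains; maximum matching = 5.
König certificate: {P1, Q1, Q2, Q3, Q4} is a vertex cover of size 5 (every listed pair touches it), so no matching can be larger.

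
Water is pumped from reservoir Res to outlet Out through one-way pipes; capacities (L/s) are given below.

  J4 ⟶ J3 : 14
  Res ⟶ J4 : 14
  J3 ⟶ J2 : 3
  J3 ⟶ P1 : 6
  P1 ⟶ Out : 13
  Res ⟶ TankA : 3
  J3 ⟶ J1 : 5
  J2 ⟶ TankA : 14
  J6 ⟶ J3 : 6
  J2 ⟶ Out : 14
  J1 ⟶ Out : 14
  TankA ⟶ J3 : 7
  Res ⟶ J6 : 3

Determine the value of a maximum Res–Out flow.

Augment Res→TankA→J3→J1→Out: bottleneck 3, flow now 3.
Augment Res→J4→J3→J1→Out: bottleneck 2, flow now 5.
Augment Res→J4→J3→J2→Out: bottleneck 3, flow now 8.
Augment Res→J4→J3→P1→Out: bottleneck 6, flow now 14.
No augmenting path remains; maximum flow = 14.
In the residual graph, reachable from Res: {Res, TankA, J4, J6, J3}.
Min-cut edges: J3→J1 (5), J3→J2 (3), J3→P1 (6); capacity 5 + 3 + 6 = 14.
This cut is saturated, so no flow can exceed 14.

14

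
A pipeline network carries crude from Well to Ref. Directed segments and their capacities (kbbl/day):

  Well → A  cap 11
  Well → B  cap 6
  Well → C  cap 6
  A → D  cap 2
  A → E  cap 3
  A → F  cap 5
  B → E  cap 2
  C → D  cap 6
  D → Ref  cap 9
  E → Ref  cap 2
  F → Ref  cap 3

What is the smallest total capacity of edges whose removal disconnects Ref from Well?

Augment Well→A→D→Ref: bottleneck 2, flow now 2.
Augment Well→A→E→Ref: bottleneck 2, flow now 4.
Augment Well→A→F→Ref: bottleneck 3, flow now 7.
Augment Well→C→D→Ref: bottleneck 6, flow now 13.
No augmenting path remains; maximum flow = 13.
By max-flow min-cut, the minimum cut capacity equals the max flow.
In the residual graph, reachable from Well: {Well, A, B, E, F}.
Min-cut edges: Well→C (6), A→D (2), E→Ref (2), F→Ref (3); capacity 6 + 2 + 2 + 3 = 13.

13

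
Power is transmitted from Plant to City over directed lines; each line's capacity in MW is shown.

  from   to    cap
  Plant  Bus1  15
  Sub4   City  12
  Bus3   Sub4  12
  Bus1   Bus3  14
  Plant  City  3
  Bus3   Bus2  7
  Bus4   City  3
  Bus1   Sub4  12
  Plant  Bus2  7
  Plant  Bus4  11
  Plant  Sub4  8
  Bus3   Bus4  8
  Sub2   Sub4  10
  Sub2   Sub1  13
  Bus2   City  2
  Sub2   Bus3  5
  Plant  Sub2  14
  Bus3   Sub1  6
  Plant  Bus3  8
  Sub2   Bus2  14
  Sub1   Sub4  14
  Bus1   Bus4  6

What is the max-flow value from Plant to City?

Augment Plant→City: bottleneck 3, flow now 3.
Augment Plant→Bus4→City: bottleneck 3, flow now 6.
Augment Plant→Bus2→City: bottleneck 2, flow now 8.
Augment Plant→Sub4→City: bottleneck 8, flow now 16.
Augment Plant→Sub2→Sub4→City: bottleneck 4, flow now 20.
No augmenting path remains; maximum flow = 20.
In the residual graph, reachable from Plant: {Plant, Sub2, Bus1, Bus3, Sub1, Bus4, Bus2, Sub4}.
Min-cut edges: Plant→City (3), Bus4→City (3), Bus2→City (2), Sub4→City (12); capacity 3 + 3 + 2 + 12 = 20.
This cut is saturated, so no flow can exceed 20.

20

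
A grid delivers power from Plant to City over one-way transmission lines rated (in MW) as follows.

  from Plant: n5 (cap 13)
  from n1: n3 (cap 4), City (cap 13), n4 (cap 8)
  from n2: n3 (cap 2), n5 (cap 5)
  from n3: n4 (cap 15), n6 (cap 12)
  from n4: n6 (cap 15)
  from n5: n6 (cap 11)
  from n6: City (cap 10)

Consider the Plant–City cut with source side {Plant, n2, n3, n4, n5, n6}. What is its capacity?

Edges leaving {Plant, n2, n3, n4, n5, n6}: n6→City (10).
Cut capacity = 10 = 10.

10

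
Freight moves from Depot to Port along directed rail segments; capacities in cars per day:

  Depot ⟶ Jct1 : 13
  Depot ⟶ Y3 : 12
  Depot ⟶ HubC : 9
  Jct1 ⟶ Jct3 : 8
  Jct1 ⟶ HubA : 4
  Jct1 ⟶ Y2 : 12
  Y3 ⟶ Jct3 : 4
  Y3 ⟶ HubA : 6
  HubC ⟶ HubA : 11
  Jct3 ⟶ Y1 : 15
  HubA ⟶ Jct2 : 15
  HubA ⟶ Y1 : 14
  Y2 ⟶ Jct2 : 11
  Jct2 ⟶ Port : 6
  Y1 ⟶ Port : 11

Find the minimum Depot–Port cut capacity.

17

Augment Depot→Jct1→Jct3→Y1→Port: bottleneck 8, flow now 8.
Augment Depot→Jct1→HubA→Jct2→Port: bottleneck 4, flow now 12.
Augment Depot→Jct1→Y2→Jct2→Port: bottleneck 1, flow now 13.
Augment Depot→Y3→Jct3→Y1→Port: bottleneck 3, flow now 16.
Augment Depot→Y3→HubA→Jct2→Port: bottleneck 1, flow now 17.
No augmenting path remains; maximum flow = 17.
By max-flow min-cut, the minimum cut capacity equals the max flow.
In the residual graph, reachable from Depot: {Depot, Jct1, Y3, HubC, Jct3, HubA, Y2, Jct2, Y1}.
Min-cut edges: Jct2→Port (6), Y1→Port (11); capacity 6 + 11 = 17.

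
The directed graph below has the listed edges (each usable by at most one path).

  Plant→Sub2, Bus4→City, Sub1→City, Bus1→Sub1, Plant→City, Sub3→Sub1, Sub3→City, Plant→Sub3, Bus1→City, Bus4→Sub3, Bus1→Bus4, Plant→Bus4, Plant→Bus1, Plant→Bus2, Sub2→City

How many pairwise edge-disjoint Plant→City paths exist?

Assign every edge capacity 1; by Menger, the answer equals the max flow.
Path Plant→City (+1); total 1.
Path Plant→Bus1→City (+1); total 2.
Path Plant→Bus4→City (+1); total 3.
Path Plant→Sub3→City (+1); total 4.
Path Plant→Sub2→City (+1); total 5.
No residual Plant→City path; max flow = 5.
Certifying cut of size 5: {Plant→Bus1, Plant→Bus4, Plant→City, Plant→Sub2, Plant→Sub3}.

5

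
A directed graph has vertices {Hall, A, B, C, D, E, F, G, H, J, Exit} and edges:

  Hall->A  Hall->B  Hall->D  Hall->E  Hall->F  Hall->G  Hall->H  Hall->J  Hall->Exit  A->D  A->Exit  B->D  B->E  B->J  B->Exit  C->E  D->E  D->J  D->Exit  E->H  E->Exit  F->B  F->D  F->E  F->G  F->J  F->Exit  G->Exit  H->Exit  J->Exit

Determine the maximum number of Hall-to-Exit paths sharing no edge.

9

Assign every edge capacity 1; by Menger, the answer equals the max flow.
Path Hall→Exit (+1); total 1.
Path Hall→A→Exit (+1); total 2.
Path Hall→B→Exit (+1); total 3.
Path Hall→D→Exit (+1); total 4.
Path Hall→E→Exit (+1); total 5.
Path Hall→F→Exit (+1); total 6.
Path Hall→G→Exit (+1); total 7.
Path Hall→H→Exit (+1); total 8.
Path Hall→J→Exit (+1); total 9.
No residual Hall→Exit path; max flow = 9.
Certifying cut of size 9: {Hall→A, Hall→B, Hall→D, Hall→E, Hall→Exit, Hall→F, Hall→G, Hall→H, Hall→J}.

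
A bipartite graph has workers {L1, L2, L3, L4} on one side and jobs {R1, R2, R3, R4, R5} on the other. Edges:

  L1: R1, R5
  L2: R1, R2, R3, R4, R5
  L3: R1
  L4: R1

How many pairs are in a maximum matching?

3

Unit-capacity flow: source→left, listed edges, right→sink; max matching = max flow.
Augmenting path L1→R1 (+1); matched 1.
Augmenting path L2→R2 (+1); matched 2.
Augmenting path L3→R1→L1→R5 (+1); matched 3.
No augmenting path remains; maximum matching = 3.
König certificate: {L1, L2, R1} is a vertex cover of size 3 (every listed pair touches it), so no matching can be larger.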